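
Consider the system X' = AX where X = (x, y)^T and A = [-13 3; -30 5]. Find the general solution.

x(t) = -K_1e^(-4t)sin(3t) + K_2e^(-4t)cos(3t), y(t) = -3K_1e^(-4t)sin(3t) - K_1e^(-4t)cos(3t) - K_2e^(-4t)sin(3t) + 3K_2e^(-4t)cos(3t)

Coefficient matrix A = [[-13, 3], [-30, 5]].
Characteristic polynomial det(A - λI) = λ^2 + 8λ + 25 = 0.
Eigenvalues λ = -4 ± 3i (complex conjugate pair).
For λ=-4+3i: an eigenvector is (0,-1) - i(-1,-3) = (0 + i, -1 + 3i).
A real fundamental pair from Re and Im of e^((-4+3i)t)v: X_1 = e^(-4t)(cos(3t)·(0,-1) + sin(3t)·(-1,-3)), X_2 = e^(-4t)(sin(3t)·(0,-1) - cos(3t)·(-1,-3)).
General solution: K_1X_1 + K_2X_2.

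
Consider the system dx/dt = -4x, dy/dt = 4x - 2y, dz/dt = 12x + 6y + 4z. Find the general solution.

Coefficient matrix A = [[-4, 0, 0], [4, -2, 0], [12, 6, 4]].
det(A - λI) = 0 gives eigenvalues λ = -4, -2, 4.
For λ=-4: eigenvector (1,-2,0).
For λ=-2: eigenvector (0,1,-1).
For λ=4: eigenvector (0,0,1).
General solution: K_1e^(-4t)(1,-2,0) + K_2e^(-2t)(0,1,-1) + K_3e^(4t)(0,0,1).

x(t) = K_1e^(-4t), y(t) = -2K_1e^(-4t) + K_2e^(-2t), z(t) = -K_2e^(-2t) + K_3e^(4t)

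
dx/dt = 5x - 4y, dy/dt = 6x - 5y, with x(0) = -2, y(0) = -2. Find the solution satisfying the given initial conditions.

Coefficient matrix A = [[5, -4], [6, -5]].
Characteristic polynomial det(A - λI) = λ^2 - 1 = 0.
Eigenvalues λ = 1, -1.
For λ=1: (A-λI) row 1 is [4, -4], so an eigenvector is (-1, -1).
For λ=-1: (A-λI) row 1 is [6, -4], so an eigenvector is (-2, -3).
General solution: C_1e^(t)(-1,-1) + C_2e^(-t)(-2,-3).
Applying x(0)=-2, y(0)=-2 gives C_1=2, C_2=0.

x(t) = -2e^(t), y(t) = -2e^(t)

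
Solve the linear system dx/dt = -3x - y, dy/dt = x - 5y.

Coefficient matrix A = [[-3, -1], [1, -5]].
Characteristic polynomial det(A - λI) = λ^2 + 8λ + 16 = 0.
Single eigenvalue λ = -4 with algebraic multiplicity 2.
Eigenvector v = (-1,-1); generalized eigenvector w with (A-λI)w=v is (-3,-2).
General solution: e^(-4t)[C_1·v + C_2·(t·v + w)].

x(t) = -C_1e^(-4t) - C_2te^(-4t) - 3C_2e^(-4t), y(t) = -C_1e^(-4t) - C_2te^(-4t) - 2C_2e^(-4t)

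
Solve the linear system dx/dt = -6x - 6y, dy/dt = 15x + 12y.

x(t) = -K_1e^(3t)sin(3t) + K_1e^(3t)cos(3t) + K_2e^(3t)sin(3t) + K_2e^(3t)cos(3t), y(t) = 2K_1e^(3t)sin(3t) - K_1e^(3t)cos(3t) - K_2e^(3t)sin(3t) - 2K_2e^(3t)cos(3t)

Coefficient matrix A = [[-6, -6], [15, 12]].
Characteristic polynomial det(A - λI) = λ^2 - 6λ + 18 = 0.
Eigenvalues λ = 3 ± 3i (complex conjugate pair).
For λ=3+3i: an eigenvector is (1,-1) - i(-1,2) = (1 + i, -1 - 2i).
A real fundamental pair from Re and Im of e^((3+3i)t)v: X_1 = e^(3t)(cos(3t)·(1,-1) + sin(3t)·(-1,2)), X_2 = e^(3t)(sin(3t)·(1,-1) - cos(3t)·(-1,2)).
General solution: K_1X_1 + K_2X_2.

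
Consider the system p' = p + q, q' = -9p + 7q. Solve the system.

Coefficient matrix A = [[1, 1], [-9, 7]].
Characteristic polynomial det(A - λI) = λ^2 - 8λ + 16 = 0.
Single eigenvalue λ = 4 with algebraic multiplicity 2.
Eigenvector v = (-1,-3); generalized eigenvector w with (A-λI)w=v is (0,-1).
General solution: e^(4t)[K_1·v + K_2·(t·v + w)].

p(t) = -K_1e^(4t) - K_2te^(4t), q(t) = -3K_1e^(4t) - 3K_2te^(4t) - K_2e^(4t)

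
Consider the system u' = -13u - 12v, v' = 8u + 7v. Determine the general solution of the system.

u(t) = K_1e^(-t) - 3K_2e^(-5t), v(t) = -K_1e^(-t) + 2K_2e^(-5t)

Coefficient matrix A = [[-13, -12], [8, 7]].
Characteristic polynomial det(A - λI) = λ^2 + 6λ + 5 = 0.
Eigenvalues λ = -1, -5.
For λ=-1: (A-λI) row 1 is [-12, -12], so an eigenvector is (1, -1).
For λ=-5: (A-λI) row 1 is [-8, -12], so an eigenvector is (-3, 2).
General solution: K_1e^(-t)(1,-1) + K_2e^(-5t)(-3,2).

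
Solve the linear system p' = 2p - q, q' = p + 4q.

Coefficient matrix A = [[2, -1], [1, 4]].
Characteristic polynomial det(A - λI) = λ^2 - 6λ + 9 = 0.
Single eigenvalue λ = 3 with algebraic multiplicity 2.
Eigenvector v = (1,-1); generalized eigenvector w with (A-λI)w=v is (-1,0).
General solution: e^(3t)[c_1·v + c_2·(t·v + w)].

p(t) = c_1e^(3t) + c_2te^(3t) - c_2e^(3t), q(t) = -c_1e^(3t) - c_2te^(3t)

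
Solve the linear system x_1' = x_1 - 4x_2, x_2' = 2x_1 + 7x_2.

Coefficient matrix A = [[1, -4], [2, 7]].
Characteristic polynomial det(A - λI) = λ^2 - 8λ + 15 = 0.
Eigenvalues λ = 3, 5.
For λ=3: (A-λI) row 1 is [-2, -4], so an eigenvector is (2, -1).
For λ=5: (A-λI) row 1 is [-4, -4], so an eigenvector is (-1, 1).
General solution: C_1e^(3t)(2,-1) + C_2e^(5t)(-1,1).

x_1(t) = 2C_1e^(3t) - C_2e^(5t), x_2(t) = -C_1e^(3t) + C_2e^(5t)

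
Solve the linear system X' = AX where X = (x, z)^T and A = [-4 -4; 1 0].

Coefficient matrix A = [[-4, -4], [1, 0]].
Characteristic polynomial det(A - λI) = λ^2 + 4λ + 4 = 0.
Single eigenvalue λ = -2 with algebraic multiplicity 2.
Eigenvector v = (2,-1); generalized eigenvector w with (A-λI)w=v is (-1,0).
General solution: e^(-2t)[K_1·v + K_2·(t·v + w)].

x(t) = 2K_1e^(-2t) + 2K_2te^(-2t) - K_2e^(-2t), z(t) = -K_1e^(-2t) - K_2te^(-2t)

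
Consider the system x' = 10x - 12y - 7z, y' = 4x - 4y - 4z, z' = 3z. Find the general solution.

Coefficient matrix A = [[10, -12, -7], [4, -4, -4], [0, 0, 3]].
det(A - λI) = 0 gives eigenvalues λ = 2, 4, 3.
For λ=2: eigenvector (-3,-2,0).
For λ=4: eigenvector (2,1,0).
For λ=3: eigenvector (1,0,1).
General solution: K_1e^(2t)(-3,-2,0) + K_2e^(4t)(2,1,0) + K_3e^(3t)(1,0,1).

x(t) = -3K_1e^(2t) + 2K_2e^(4t) + K_3e^(3t), y(t) = -2K_1e^(2t) + K_2e^(4t), z(t) = K_3e^(3t)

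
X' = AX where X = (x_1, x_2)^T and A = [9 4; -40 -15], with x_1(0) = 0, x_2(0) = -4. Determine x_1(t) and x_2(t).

x_1(t) = -4e^(-3t)sin(4t), x_2(t) = 12e^(-3t)sin(4t) - 4e^(-3t)cos(4t)

Coefficient matrix A = [[9, 4], [-40, -15]].
Characteristic polynomial det(A - λI) = λ^2 + 6λ + 25 = 0.
Eigenvalues λ = -3 ± 4i (complex conjugate pair).
For λ=-3+4i: an eigenvector is (1,-3) - i(0,-1) = (1, -3 + i).
A real fundamental pair from Re and Im of e^((-3+4i)t)v: X_1 = e^(-3t)(cos(4t)·(1,-3) + sin(4t)·(0,-1)), X_2 = e^(-3t)(sin(4t)·(1,-3) - cos(4t)·(0,-1)).
General solution: C_1X_1 + C_2X_2.
Applying x_1(0)=0, x_2(0)=-4 gives C_1=0, C_2=-4.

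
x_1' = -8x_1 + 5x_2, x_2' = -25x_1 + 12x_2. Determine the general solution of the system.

x_1(t) = -c_1e^(2t)cos(5t) - c_2e^(2t)sin(5t), x_2(t) = c_1e^(2t)sin(5t) - 2c_1e^(2t)cos(5t) - 2c_2e^(2t)sin(5t) - c_2e^(2t)cos(5t)

Coefficient matrix A = [[-8, 5], [-25, 12]].
Characteristic polynomial det(A - λI) = λ^2 - 4λ + 29 = 0.
Eigenvalues λ = 2 ± 5i (complex conjugate pair).
For λ=2+5i: an eigenvector is (-1,-2) - i(0,1) = (-1, -2 - i).
A real fundamental pair from Re and Im of e^((2+5i)t)v: X_1 = e^(2t)(cos(5t)·(-1,-2) + sin(5t)·(0,1)), X_2 = e^(2t)(sin(5t)·(-1,-2) - cos(5t)·(0,1)).
General solution: c_1X_1 + c_2X_2.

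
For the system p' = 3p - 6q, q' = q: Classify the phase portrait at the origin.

A = [[3,-6],[0,1]]; det(A-λI) = λ^2 - 4λ + 3.
λ = 1, 3: both positive.

unstable node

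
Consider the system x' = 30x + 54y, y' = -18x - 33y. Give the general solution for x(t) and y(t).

Coefficient matrix A = [[30, 54], [-18, -33]].
Characteristic polynomial det(A - λI) = λ^2 + 3λ - 18 = 0.
Eigenvalues λ = 3, -6.
For λ=3: (A-λI) row 1 is [27, 54], so an eigenvector is (2, -1).
For λ=-6: (A-λI) row 1 is [36, 54], so an eigenvector is (3, -2).
General solution: C_1e^(3t)(2,-1) + C_2e^(-6t)(3,-2).

x(t) = 2C_1e^(3t) + 3C_2e^(-6t), y(t) = -C_1e^(3t) - 2C_2e^(-6t)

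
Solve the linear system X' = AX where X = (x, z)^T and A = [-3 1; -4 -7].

x(t) = -c_1e^(-5t) - c_2te^(-5t) + c_2e^(-5t), z(t) = 2c_1e^(-5t) + 2c_2te^(-5t) - 3c_2e^(-5t)

Coefficient matrix A = [[-3, 1], [-4, -7]].
Characteristic polynomial det(A - λI) = λ^2 + 10λ + 25 = 0.
Single eigenvalue λ = -5 with algebraic multiplicity 2.
Eigenvector v = (-1,2); generalized eigenvector w with (A-λI)w=v is (1,-3).
General solution: e^(-5t)[c_1·v + c_2·(t·v + w)].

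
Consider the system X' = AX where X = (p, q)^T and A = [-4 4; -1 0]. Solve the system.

Coefficient matrix A = [[-4, 4], [-1, 0]].
Characteristic polynomial det(A - λI) = λ^2 + 4λ + 4 = 0.
Single eigenvalue λ = -2 with algebraic multiplicity 2.
Eigenvector v = (-2,-1); generalized eigenvector w with (A-λI)w=v is (-1,-1).
General solution: e^(-2t)[c_1·v + c_2·(t·v + w)].

p(t) = -2c_1e^(-2t) - 2c_2te^(-2t) - c_2e^(-2t), q(t) = -c_1e^(-2t) - c_2te^(-2t) - c_2e^(-2t)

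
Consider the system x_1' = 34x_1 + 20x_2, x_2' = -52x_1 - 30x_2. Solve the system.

x_1(t) = -C_1e^(2t)sin(4t) - 2C_1e^(2t)cos(4t) - 2C_2e^(2t)sin(4t) + C_2e^(2t)cos(4t), x_2(t) = 2C_1e^(2t)sin(4t) + 3C_1e^(2t)cos(4t) + 3C_2e^(2t)sin(4t) - 2C_2e^(2t)cos(4t)

Coefficient matrix A = [[34, 20], [-52, -30]].
Characteristic polynomial det(A - λI) = λ^2 - 4λ + 20 = 0.
Eigenvalues λ = 2 ± 4i (complex conjugate pair).
For λ=2+4i: an eigenvector is (-2,3) - i(-1,2) = (-2 + i, 3 - 2i).
A real fundamental pair from Re and Im of e^((2+4i)t)v: X_1 = e^(2t)(cos(4t)·(-2,3) + sin(4t)·(-1,2)), X_2 = e^(2t)(sin(4t)·(-2,3) - cos(4t)·(-1,2)).
General solution: C_1X_1 + C_2X_2.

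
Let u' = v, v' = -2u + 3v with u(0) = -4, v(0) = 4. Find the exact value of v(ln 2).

A = [[0,1],[-2,3]]; eigenvalues λ = 1, 2.
Eigenvectors: (1,1) for λ=1, (-1,-2) for λ=2.
From the initial condition, c_1 = -12, c_2 = -8.
v(ln 2) = (-12)(2^1)(1) + (-8)(2^2)(-2) = 40.

40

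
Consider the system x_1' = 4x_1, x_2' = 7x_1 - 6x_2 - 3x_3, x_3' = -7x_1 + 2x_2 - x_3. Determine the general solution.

Coefficient matrix A = [[4, 0, 0], [7, -6, -3], [-7, 2, -1]].
det(A - λI) = 0 gives eigenvalues λ = -4, -3, 4.
For λ=-4: eigenvector (0,3,-2).
For λ=-3: eigenvector (0,-1,1).
For λ=4: eigenvector (-1,-1,1).
General solution: K_1e^(-4t)(0,3,-2) + K_2e^(-3t)(0,-1,1) + K_3e^(4t)(-1,-1,1).

x_1(t) = -K_3e^(4t), x_2(t) = 3K_1e^(-4t) - K_2e^(-3t) - K_3e^(4t), x_3(t) = -2K_1e^(-4t) + K_2e^(-3t) + K_3e^(4t)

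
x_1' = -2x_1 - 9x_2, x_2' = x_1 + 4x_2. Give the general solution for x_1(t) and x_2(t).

Coefficient matrix A = [[-2, -9], [1, 4]].
Characteristic polynomial det(A - λI) = λ^2 - 2λ + 1 = 0.
Single eigenvalue λ = 1 with algebraic multiplicity 2.
Eigenvector v = (-3,1); generalized eigenvector w with (A-λI)w=v is (1,0).
General solution: e^(t)[c_1·v + c_2·(t·v + w)].

x_1(t) = -3c_1e^(t) - 3c_2te^(t) + c_2e^(t), x_2(t) = c_1e^(t) + c_2te^(t)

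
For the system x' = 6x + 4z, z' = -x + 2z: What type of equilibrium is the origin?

unstable improper node

A = [[6,4],[-1,2]]; det(A-λI) = λ^2 - 8λ + 16.
repeated λ = 4 with a single eigenvector.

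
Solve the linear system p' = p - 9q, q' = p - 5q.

p(t) = 3c_1e^(-2t) + 3c_2te^(-2t) - 2c_2e^(-2t), q(t) = c_1e^(-2t) + c_2te^(-2t) - c_2e^(-2t)

Coefficient matrix A = [[1, -9], [1, -5]].
Characteristic polynomial det(A - λI) = λ^2 + 4λ + 4 = 0.
Single eigenvalue λ = -2 with algebraic multiplicity 2.
Eigenvector v = (3,1); generalized eigenvector w with (A-λI)w=v is (-2,-1).
General solution: e^(-2t)[c_1·v + c_2·(t·v + w)].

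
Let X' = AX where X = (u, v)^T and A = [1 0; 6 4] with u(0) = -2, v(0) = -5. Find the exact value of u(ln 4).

A = [[1,0],[6,4]]; eigenvalues λ = 1, 4.
Eigenvectors: (1,-2) for λ=1, (0,-1) for λ=4.
From the initial condition, c_1 = -2, c_2 = 9.
u(ln 4) = (-2)(4^1)(1) + (9)(4^4)(0) = -8.

-8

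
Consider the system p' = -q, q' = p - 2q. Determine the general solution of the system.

Coefficient matrix A = [[0, -1], [1, -2]].
Characteristic polynomial det(A - λI) = λ^2 + 2λ + 1 = 0.
Single eigenvalue λ = -1 with algebraic multiplicity 2.
Eigenvector v = (1,1); generalized eigenvector w with (A-λI)w=v is (3,2).
General solution: e^(-t)[c_1·v + c_2·(t·v + w)].

p(t) = c_1e^(-t) + c_2te^(-t) + 3c_2e^(-t), q(t) = c_1e^(-t) + c_2te^(-t) + 2c_2e^(-t)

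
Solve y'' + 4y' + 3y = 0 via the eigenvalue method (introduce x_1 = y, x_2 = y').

Let x_1 = y, x_2 = y'. Then x_1' = x_2 and x_2' = -3x_1 - 4x_2.
A = [[0,1],[-3,-4]]; det(A-λI) = λ^2 + 4λ + 3.
Eigenvalues λ = -1, -3 with eigenvectors (1,-1), (1,-3).

y(t) = c_1e^(-t) + c_2e^(-3t)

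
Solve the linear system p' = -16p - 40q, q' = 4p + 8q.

Coefficient matrix A = [[-16, -40], [4, 8]].
Characteristic polynomial det(A - λI) = λ^2 + 8λ + 32 = 0.
Eigenvalues λ = -4 ± 4i (complex conjugate pair).
For λ=-4+4i: an eigenvector is (-3,1) - i(-1,0) = (-3 + i, 1).
A real fundamental pair from Re and Im of e^((-4+4i)t)v: X_1 = e^(-4t)(cos(4t)·(-3,1) + sin(4t)·(-1,0)), X_2 = e^(-4t)(sin(4t)·(-3,1) - cos(4t)·(-1,0)).
General solution: K_1X_1 + K_2X_2.

p(t) = -K_1e^(-4t)sin(4t) - 3K_1e^(-4t)cos(4t) - 3K_2e^(-4t)sin(4t) + K_2e^(-4t)cos(4t), q(t) = K_1e^(-4t)cos(4t) + K_2e^(-4t)sin(4t)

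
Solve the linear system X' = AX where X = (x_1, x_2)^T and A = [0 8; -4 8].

x_1(t) = -c_1e^(4t)sin(4t) + c_1e^(4t)cos(4t) + c_2e^(4t)sin(4t) + c_2e^(4t)cos(4t), x_2(t) = -c_1e^(4t)sin(4t) + c_2e^(4t)cos(4t)

Coefficient matrix A = [[0, 8], [-4, 8]].
Characteristic polynomial det(A - λI) = λ^2 - 8λ + 32 = 0.
Eigenvalues λ = 4 ± 4i (complex conjugate pair).
For λ=4+4i: an eigenvector is (1,0) - i(-1,-1) = (1 + i, 0 + i).
A real fundamental pair from Re and Im of e^((4+4i)t)v: X_1 = e^(4t)(cos(4t)·(1,0) + sin(4t)·(-1,-1)), X_2 = e^(4t)(sin(4t)·(1,0) - cos(4t)·(-1,-1)).
General solution: c_1X_1 + c_2X_2.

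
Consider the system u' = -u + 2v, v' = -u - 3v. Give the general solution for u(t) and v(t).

u(t) = -c_1e^(-2t)sin(t) + c_1e^(-2t)cos(t) + c_2e^(-2t)sin(t) + c_2e^(-2t)cos(t), v(t) = -c_1e^(-2t)cos(t) - c_2e^(-2t)sin(t)

Coefficient matrix A = [[-1, 2], [-1, -3]].
Characteristic polynomial det(A - λI) = λ^2 + 4λ + 5 = 0.
Eigenvalues λ = -2 ± i (complex conjugate pair).
For λ=-2+i: an eigenvector is (1,-1) - i(-1,0) = (1 + i, -1).
A real fundamental pair from Re and Im of e^((-2+i)t)v: X_1 = e^(-2t)(cos(t)·(1,-1) + sin(t)·(-1,0)), X_2 = e^(-2t)(sin(t)·(1,-1) - cos(t)·(-1,0)).
General solution: c_1X_1 + c_2X_2.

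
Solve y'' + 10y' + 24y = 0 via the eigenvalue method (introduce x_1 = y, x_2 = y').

y(t) = K_1e^(-6t) + K_2e^(-4t)

Let x_1 = y, x_2 = y'. Then x_1' = x_2 and x_2' = -24x_1 - 10x_2.
A = [[0,1],[-24,-10]]; det(A-λI) = λ^2 + 10λ + 24.
Eigenvalues λ = -6, -4 with eigenvectors (1,-6), (1,-4).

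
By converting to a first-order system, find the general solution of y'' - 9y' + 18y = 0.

y(t) = K_1e^(6t) + K_2e^(3t)

Let x_1 = y, x_2 = y'. Then x_1' = x_2 and x_2' = -18x_1 + 9x_2.
A = [[0,1],[-18,9]]; det(A-λI) = λ^2 - 9λ + 18.
Eigenvalues λ = 6, 3 with eigenvectors (1,6), (1,3).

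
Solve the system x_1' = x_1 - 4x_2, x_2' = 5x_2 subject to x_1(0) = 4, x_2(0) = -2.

x_1(t) = 2e^(5t) + 2e^(t), x_2(t) = -2e^(5t)

Coefficient matrix A = [[1, -4], [0, 5]].
Characteristic polynomial det(A - λI) = λ^2 - 6λ + 5 = 0.
Eigenvalues λ = 1, 5.
For λ=1: (A-λI) row 1 is [0, -4], so an eigenvector is (-1, 0).
For λ=5: (A-λI) row 1 is [-4, -4], so an eigenvector is (1, -1).
General solution: c_1e^(t)(-1,0) + c_2e^(5t)(1,-1).
Applying x_1(0)=4, x_2(0)=-2 gives c_1=-2, c_2=2.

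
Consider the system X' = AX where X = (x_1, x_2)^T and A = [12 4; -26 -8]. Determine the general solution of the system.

Coefficient matrix A = [[12, 4], [-26, -8]].
Characteristic polynomial det(A - λI) = λ^2 - 4λ + 8 = 0.
Eigenvalues λ = 2 ± 2i (complex conjugate pair).
For λ=2+2i: an eigenvector is (-1,3) - i(1,-2) = (-1 - i, 3 + 2i).
A real fundamental pair from Re and Im of e^((2+2i)t)v: X_1 = e^(2t)(cos(2t)·(-1,3) + sin(2t)·(1,-2)), X_2 = e^(2t)(sin(2t)·(-1,3) - cos(2t)·(1,-2)).
General solution: c_1X_1 + c_2X_2.

x_1(t) = c_1e^(2t)sin(2t) - c_1e^(2t)cos(2t) - c_2e^(2t)sin(2t) - c_2e^(2t)cos(2t), x_2(t) = -2c_1e^(2t)sin(2t) + 3c_1e^(2t)cos(2t) + 3c_2e^(2t)sin(2t) + 2c_2e^(2t)cos(2t)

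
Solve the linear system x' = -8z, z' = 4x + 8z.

Coefficient matrix A = [[0, -8], [4, 8]].
Characteristic polynomial det(A - λI) = λ^2 - 8λ + 32 = 0.
Eigenvalues λ = 4 ± 4i (complex conjugate pair).
For λ=4+4i: an eigenvector is (-1,0) - i(1,-1) = (-1 - i, 0 + i).
A real fundamental pair from Re and Im of e^((4+4i)t)v: X_1 = e^(4t)(cos(4t)·(-1,0) + sin(4t)·(1,-1)), X_2 = e^(4t)(sin(4t)·(-1,0) - cos(4t)·(1,-1)).
General solution: C_1X_1 + C_2X_2.

x(t) = C_1e^(4t)sin(4t) - C_1e^(4t)cos(4t) - C_2e^(4t)sin(4t) - C_2e^(4t)cos(4t), z(t) = -C_1e^(4t)sin(4t) + C_2e^(4t)cos(4t)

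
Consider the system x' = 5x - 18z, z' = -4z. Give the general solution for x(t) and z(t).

Coefficient matrix A = [[5, -18], [0, -4]].
Characteristic polynomial det(A - λI) = λ^2 - λ - 20 = 0.
Eigenvalues λ = 5, -4.
For λ=5: (A-λI) row 1 is [0, -18], so an eigenvector is (-1, 0).
For λ=-4: (A-λI) row 1 is [9, -18], so an eigenvector is (-2, -1).
General solution: K_1e^(5t)(-1,0) + K_2e^(-4t)(-2,-1).

x(t) = -K_1e^(5t) - 2K_2e^(-4t), z(t) = -K_2e^(-4t)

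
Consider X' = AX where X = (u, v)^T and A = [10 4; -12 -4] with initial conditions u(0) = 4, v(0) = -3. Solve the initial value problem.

Coefficient matrix A = [[10, 4], [-12, -4]].
Characteristic polynomial det(A - λI) = λ^2 - 6λ + 8 = 0.
Eigenvalues λ = 4, 2.
For λ=4: (A-λI) row 1 is [6, 4], so an eigenvector is (2, -3).
For λ=2: (A-λI) row 1 is [8, 4], so an eigenvector is (-1, 2).
General solution: K_1e^(4t)(2,-3) + K_2e^(2t)(-1,2).
Applying u(0)=4, v(0)=-3 gives K_1=5, K_2=6.

u(t) = 10e^(4t) - 6e^(2t), v(t) = -15e^(4t) + 12e^(2t)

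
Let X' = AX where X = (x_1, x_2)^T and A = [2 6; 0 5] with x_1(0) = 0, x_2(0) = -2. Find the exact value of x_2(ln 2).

-64

A = [[2,6],[0,5]]; eigenvalues λ = 5, 2.
Eigenvectors: (2,1) for λ=5, (-1,0) for λ=2.
From the initial condition, c_1 = -2, c_2 = -4.
x_2(ln 2) = (-2)(2^5)(1) + (-4)(2^2)(0) = -64.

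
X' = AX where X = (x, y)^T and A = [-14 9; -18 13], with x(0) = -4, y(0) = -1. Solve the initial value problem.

x(t) = 3e^(4t) - 7e^(-5t), y(t) = 6e^(4t) - 7e^(-5t)

Coefficient matrix A = [[-14, 9], [-18, 13]].
Characteristic polynomial det(A - λI) = λ^2 + λ - 20 = 0.
Eigenvalues λ = -5, 4.
For λ=-5: (A-λI) row 1 is [-9, 9], so an eigenvector is (-1, -1).
For λ=4: (A-λI) row 1 is [-18, 9], so an eigenvector is (-1, -2).
General solution: C_1e^(-5t)(-1,-1) + C_2e^(4t)(-1,-2).
Applying x(0)=-4, y(0)=-1 gives C_1=7, C_2=-3.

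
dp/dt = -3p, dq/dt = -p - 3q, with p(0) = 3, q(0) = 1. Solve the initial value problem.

Coefficient matrix A = [[-3, 0], [-1, -3]].
Characteristic polynomial det(A - λI) = λ^2 + 6λ + 9 = 0.
Single eigenvalue λ = -3 with algebraic multiplicity 2.
Eigenvector v = (0,-1); generalized eigenvector w with (A-λI)w=v is (1,1).
General solution: e^(-3t)[C_1·v + C_2·(t·v + w)].
Applying p(0)=3, q(0)=1 gives C_1=2, C_2=3.

p(t) = 3e^(-3t), q(t) = -3te^(-3t) + e^(-3t)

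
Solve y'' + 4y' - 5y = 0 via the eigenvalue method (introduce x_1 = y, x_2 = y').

Let x_1 = y, x_2 = y'. Then x_1' = x_2 and x_2' = 5x_1 - 4x_2.
A = [[0,1],[5,-4]]; det(A-λI) = λ^2 + 4λ - 5.
Eigenvalues λ = 1, -5 with eigenvectors (1,1), (1,-5).

y(t) = C_1e^(t) + C_2e^(-5t)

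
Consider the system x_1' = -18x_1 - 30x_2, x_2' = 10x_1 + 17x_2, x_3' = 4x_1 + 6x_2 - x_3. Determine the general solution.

Coefficient matrix A = [[-18, -30, 0], [10, 17, 0], [4, 6, -1]].
det(A - λI) = 0 gives eigenvalues λ = 2, -3, -1.
For λ=2: eigenvector (3,-2,0).
For λ=-3: eigenvector (2,-1,-1).
For λ=-1: eigenvector (0,0,1).
General solution: C_1e^(2t)(3,-2,0) + C_2e^(-3t)(2,-1,-1) + C_3e^(-t)(0,0,1).

x_1(t) = 3C_1e^(2t) + 2C_2e^(-3t), x_2(t) = -2C_1e^(2t) - C_2e^(-3t), x_3(t) = -C_2e^(-3t) + C_3e^(-t)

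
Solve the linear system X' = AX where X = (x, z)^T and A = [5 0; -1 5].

Coefficient matrix A = [[5, 0], [-1, 5]].
Characteristic polynomial det(A - λI) = λ^2 - 10λ + 25 = 0.
Single eigenvalue λ = 5 with algebraic multiplicity 2.
Eigenvector v = (0,-1); generalized eigenvector w with (A-λI)w=v is (1,0).
General solution: e^(5t)[c_1·v + c_2·(t·v + w)].

x(t) = c_2e^(5t), z(t) = -c_1e^(5t) - c_2te^(5t)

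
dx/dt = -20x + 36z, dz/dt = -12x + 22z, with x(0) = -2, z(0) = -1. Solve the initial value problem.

Coefficient matrix A = [[-20, 36], [-12, 22]].
Characteristic polynomial det(A - λI) = λ^2 - 2λ - 8 = 0.
Eigenvalues λ = 4, -2.
For λ=4: (A-λI) row 1 is [-24, 36], so an eigenvector is (-3, -2).
For λ=-2: (A-λI) row 1 is [-18, 36], so an eigenvector is (-2, -1).
General solution: c_1e^(4t)(-3,-2) + c_2e^(-2t)(-2,-1).
Applying x(0)=-2, z(0)=-1 gives c_1=0, c_2=1.

x(t) = -2e^(-2t), z(t) = -e^(-2t)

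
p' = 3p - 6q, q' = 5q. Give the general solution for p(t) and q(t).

p(t) = 3c_1e^(5t) + c_2e^(3t), q(t) = -c_1e^(5t)

Coefficient matrix A = [[3, -6], [0, 5]].
Characteristic polynomial det(A - λI) = λ^2 - 8λ + 15 = 0.
Eigenvalues λ = 5, 3.
For λ=5: (A-λI) row 1 is [-2, -6], so an eigenvector is (3, -1).
For λ=3: (A-λI) row 1 is [0, -6], so an eigenvector is (1, 0).
General solution: c_1e^(5t)(3,-1) + c_2e^(3t)(1,0).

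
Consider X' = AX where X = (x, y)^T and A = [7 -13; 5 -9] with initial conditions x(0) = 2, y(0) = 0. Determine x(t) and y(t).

Coefficient matrix A = [[7, -13], [5, -9]].
Characteristic polynomial det(A - λI) = λ^2 + 2λ + 2 = 0.
Eigenvalues λ = -1 ± i (complex conjugate pair).
For λ=-1+i: an eigenvector is (2,1) - i(3,2) = (2 - 3i, 1 - 2i).
A real fundamental pair from Re and Im of e^((-1+i)t)v: X_1 = e^(-t)(cos(t)·(2,1) + sin(t)·(3,2)), X_2 = e^(-t)(sin(t)·(2,1) - cos(t)·(3,2)).
General solution: C_1X_1 + C_2X_2.
Applying x(0)=2, y(0)=0 gives C_1=4, C_2=2.

x(t) = 16e^(-t)sin(t) + 2e^(-t)cos(t), y(t) = 10e^(-t)sin(t)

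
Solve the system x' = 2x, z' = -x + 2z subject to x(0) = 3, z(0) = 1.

Coefficient matrix A = [[2, 0], [-1, 2]].
Characteristic polynomial det(A - λI) = λ^2 - 4λ + 4 = 0.
Single eigenvalue λ = 2 with algebraic multiplicity 2.
Eigenvector v = (0,-1); generalized eigenvector w with (A-λI)w=v is (1,-3).
General solution: e^(2t)[C_1·v + C_2·(t·v + w)].
Applying x(0)=3, z(0)=1 gives C_1=-10, C_2=3.

x(t) = 3e^(2t), z(t) = -3te^(2t) + e^(2t)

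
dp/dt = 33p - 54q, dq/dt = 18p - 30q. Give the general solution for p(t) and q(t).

p(t) = -3K_1e^(-3t) - 2K_2e^(6t), q(t) = -2K_1e^(-3t) - K_2e^(6t)

Coefficient matrix A = [[33, -54], [18, -30]].
Characteristic polynomial det(A - λI) = λ^2 - 3λ - 18 = 0.
Eigenvalues λ = -3, 6.
For λ=-3: (A-λI) row 1 is [36, -54], so an eigenvector is (-3, -2).
For λ=6: (A-λI) row 1 is [27, -54], so an eigenvector is (-2, -1).
General solution: K_1e^(-3t)(-3,-2) + K_2e^(6t)(-2,-1).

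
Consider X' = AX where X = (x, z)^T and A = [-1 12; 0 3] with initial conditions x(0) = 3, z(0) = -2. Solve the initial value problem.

x(t) = -6e^(3t) + 9e^(-t), z(t) = -2e^(3t)

Coefficient matrix A = [[-1, 12], [0, 3]].
Characteristic polynomial det(A - λI) = λ^2 - 2λ - 3 = 0.
Eigenvalues λ = 3, -1.
For λ=3: (A-λI) row 1 is [-4, 12], so an eigenvector is (3, 1).
For λ=-1: (A-λI) row 1 is [0, 12], so an eigenvector is (1, 0).
General solution: K_1e^(3t)(3,1) + K_2e^(-t)(1,0).
Applying x(0)=3, z(0)=-2 gives K_1=-2, K_2=9.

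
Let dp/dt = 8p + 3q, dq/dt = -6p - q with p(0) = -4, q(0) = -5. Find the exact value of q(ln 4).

13024

A = [[8,3],[-6,-1]]; eigenvalues λ = 5, 2.
Eigenvectors: (-1,1) for λ=5, (-1,2) for λ=2.
From the initial condition, c_1 = 13, c_2 = -9.
q(ln 4) = (13)(4^5)(1) + (-9)(4^2)(2) = 13024.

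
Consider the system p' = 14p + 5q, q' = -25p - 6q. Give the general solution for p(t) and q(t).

Coefficient matrix A = [[14, 5], [-25, -6]].
Characteristic polynomial det(A - λI) = λ^2 - 8λ + 41 = 0.
Eigenvalues λ = 4 ± 5i (complex conjugate pair).
For λ=4+5i: an eigenvector is (-1,2) - i(0,1) = (-1, 2 - i).
A real fundamental pair from Re and Im of e^((4+5i)t)v: X_1 = e^(4t)(cos(5t)·(-1,2) + sin(5t)·(0,1)), X_2 = e^(4t)(sin(5t)·(-1,2) - cos(5t)·(0,1)).
General solution: C_1X_1 + C_2X_2.

p(t) = -C_1e^(4t)cos(5t) - C_2e^(4t)sin(5t), q(t) = C_1e^(4t)sin(5t) + 2C_1e^(4t)cos(5t) + 2C_2e^(4t)sin(5t) - C_2e^(4t)cos(5t)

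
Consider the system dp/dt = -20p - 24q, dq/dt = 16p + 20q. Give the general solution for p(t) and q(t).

Coefficient matrix A = [[-20, -24], [16, 20]].
Characteristic polynomial det(A - λI) = λ^2 - 16 = 0.
Eigenvalues λ = -4, 4.
For λ=-4: (A-λI) row 1 is [-16, -24], so an eigenvector is (3, -2).
For λ=4: (A-λI) row 1 is [-24, -24], so an eigenvector is (-1, 1).
General solution: K_1e^(-4t)(3,-2) + K_2e^(4t)(-1,1).

p(t) = 3K_1e^(-4t) - K_2e^(4t), q(t) = -2K_1e^(-4t) + K_2e^(4t)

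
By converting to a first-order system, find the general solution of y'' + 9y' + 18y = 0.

y(t) = K_1e^(-3t) + K_2e^(-6t)

Let x_1 = y, x_2 = y'. Then x_1' = x_2 and x_2' = -18x_1 - 9x_2.
A = [[0,1],[-18,-9]]; det(A-λI) = λ^2 + 9λ + 18.
Eigenvalues λ = -3, -6 with eigenvectors (1,-3), (1,-6).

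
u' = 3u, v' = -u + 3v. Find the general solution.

Coefficient matrix A = [[3, 0], [-1, 3]].
Characteristic polynomial det(A - λI) = λ^2 - 6λ + 9 = 0.
Single eigenvalue λ = 3 with algebraic multiplicity 2.
Eigenvector v = (0,1); generalized eigenvector w with (A-λI)w=v is (-1,1).
General solution: e^(3t)[K_1·v + K_2·(t·v + w)].

u(t) = -K_2e^(3t), v(t) = K_1e^(3t) + K_2te^(3t) + K_2e^(3t)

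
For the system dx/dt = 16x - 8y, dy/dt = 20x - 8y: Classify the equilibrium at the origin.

A = [[16,-8],[20,-8]]; det(A-λI) = λ^2 - 8λ + 32.
λ = 4 ± 4i: positive real part.

unstable spiral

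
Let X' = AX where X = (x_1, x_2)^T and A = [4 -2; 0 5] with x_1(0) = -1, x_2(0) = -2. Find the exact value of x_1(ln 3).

A = [[4,-2],[0,5]]; eigenvalues λ = 4, 5.
Eigenvectors: (-1,0) for λ=4, (-2,1) for λ=5.
From the initial condition, c_1 = 5, c_2 = -2.
x_1(ln 3) = (5)(3^4)(-1) + (-2)(3^5)(-2) = 567.

567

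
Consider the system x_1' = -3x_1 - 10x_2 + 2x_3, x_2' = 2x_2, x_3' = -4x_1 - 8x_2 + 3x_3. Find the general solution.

x_1(t) = K_1e^(t) - K_2e^(-t) - 2K_3e^(2t), x_2(t) = K_3e^(2t), x_3(t) = 2K_1e^(t) - K_2e^(-t)

Coefficient matrix A = [[-3, -10, 2], [0, 2, 0], [-4, -8, 3]].
det(A - λI) = 0 gives eigenvalues λ = 1, -1, 2.
For λ=1: eigenvector (1,0,2).
For λ=-1: eigenvector (-1,0,-1).
For λ=2: eigenvector (-2,1,0).
General solution: K_1e^(t)(1,0,2) + K_2e^(-t)(-1,0,-1) + K_3e^(2t)(-2,1,0).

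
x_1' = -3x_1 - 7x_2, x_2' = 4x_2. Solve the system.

Coefficient matrix A = [[-3, -7], [0, 4]].
Characteristic polynomial det(A - λI) = λ^2 - λ - 12 = 0.
Eigenvalues λ = -3, 4.
For λ=-3: (A-λI) row 1 is [0, -7], so an eigenvector is (1, 0).
For λ=4: (A-λI) row 1 is [-7, -7], so an eigenvector is (1, -1).
General solution: C_1e^(-3t)(1,0) + C_2e^(4t)(1,-1).

x_1(t) = C_1e^(-3t) + C_2e^(4t), x_2(t) = -C_2e^(4t)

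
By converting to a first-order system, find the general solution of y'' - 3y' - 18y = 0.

y(t) = K_1e^(6t) + K_2e^(-3t)

Let x_1 = y, x_2 = y'. Then x_1' = x_2 and x_2' = 18x_1 + 3x_2.
A = [[0,1],[18,3]]; det(A-λI) = λ^2 - 3λ - 18.
Eigenvalues λ = 6, -3 with eigenvectors (1,6), (1,-3).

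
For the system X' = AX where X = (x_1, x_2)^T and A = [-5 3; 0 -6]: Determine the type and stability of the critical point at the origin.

A = [[-5,3],[0,-6]]; det(A-λI) = λ^2 + 11λ + 30.
λ = -5, -6: both negative.

stable node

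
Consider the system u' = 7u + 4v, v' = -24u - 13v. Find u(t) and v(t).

u(t) = K_1e^(-t) - K_2e^(-5t), v(t) = -2K_1e^(-t) + 3K_2e^(-5t)

Coefficient matrix A = [[7, 4], [-24, -13]].
Characteristic polynomial det(A - λI) = λ^2 + 6λ + 5 = 0.
Eigenvalues λ = -1, -5.
For λ=-1: (A-λI) row 1 is [8, 4], so an eigenvector is (1, -2).
For λ=-5: (A-λI) row 1 is [12, 4], so an eigenvector is (-1, 3).
General solution: K_1e^(-t)(1,-2) + K_2e^(-5t)(-1,3).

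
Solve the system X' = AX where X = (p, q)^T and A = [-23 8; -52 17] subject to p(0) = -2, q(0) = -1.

Coefficient matrix A = [[-23, 8], [-52, 17]].
Characteristic polynomial det(A - λI) = λ^2 + 6λ + 25 = 0.
Eigenvalues λ = -3 ± 4i (complex conjugate pair).
For λ=-3+4i: an eigenvector is (-1,-3) - i(-1,-2) = (-1 + i, -3 + 2i).
A real fundamental pair from Re and Im of e^((-3+4i)t)v: X_1 = e^(-3t)(cos(4t)·(-1,-3) + sin(4t)·(-1,-2)), X_2 = e^(-3t)(sin(4t)·(-1,-3) - cos(4t)·(-1,-2)).
General solution: C_1X_1 + C_2X_2.
Applying p(0)=-2, q(0)=-1 gives C_1=-3, C_2=-5.

p(t) = 8e^(-3t)sin(4t) - 2e^(-3t)cos(4t), q(t) = 21e^(-3t)sin(4t) - e^(-3t)cos(4t)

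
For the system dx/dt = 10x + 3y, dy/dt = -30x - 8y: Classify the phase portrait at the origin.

A = [[10,3],[-30,-8]]; det(A-λI) = λ^2 - 2λ + 10.
λ = 1 ± 3i: positive real part.

unstable spiral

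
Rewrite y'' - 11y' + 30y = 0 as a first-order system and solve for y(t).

Let x_1 = y, x_2 = y'. Then x_1' = x_2 and x_2' = -30x_1 + 11x_2.
A = [[0,1],[-30,11]]; det(A-λI) = λ^2 - 11λ + 30.
Eigenvalues λ = 5, 6 with eigenvectors (1,5), (1,6).

y(t) = c_1e^(5t) + c_2e^(6t)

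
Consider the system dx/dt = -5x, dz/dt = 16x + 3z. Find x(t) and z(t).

Coefficient matrix A = [[-5, 0], [16, 3]].
Characteristic polynomial det(A - λI) = λ^2 + 2λ - 15 = 0.
Eigenvalues λ = -5, 3.
For λ=-5: (A-λI) row 2 is [16, 8], so an eigenvector is (1, -2).
For λ=3: (A-λI) row 1 is [-8, 0], so an eigenvector is (0, -1).
General solution: c_1e^(-5t)(1,-2) + c_2e^(3t)(0,-1).

x(t) = c_1e^(-5t), z(t) = -2c_1e^(-5t) - c_2e^(3t)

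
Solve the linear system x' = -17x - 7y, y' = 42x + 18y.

x(t) = -C_1e^(4t) - C_2e^(-3t), y(t) = 3C_1e^(4t) + 2C_2e^(-3t)

Coefficient matrix A = [[-17, -7], [42, 18]].
Characteristic polynomial det(A - λI) = λ^2 - λ - 12 = 0.
Eigenvalues λ = 4, -3.
For λ=4: (A-λI) row 1 is [-21, -7], so an eigenvector is (-1, 3).
For λ=-3: (A-λI) row 1 is [-14, -7], so an eigenvector is (-1, 2).
General solution: C_1e^(4t)(-1,3) + C_2e^(-3t)(-1,2).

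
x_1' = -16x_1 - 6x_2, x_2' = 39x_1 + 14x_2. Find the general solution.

x_1(t) = -C_1e^(-t)sin(3t) - C_1e^(-t)cos(3t) - C_2e^(-t)sin(3t) + C_2e^(-t)cos(3t), x_2(t) = 2C_1e^(-t)sin(3t) + 3C_1e^(-t)cos(3t) + 3C_2e^(-t)sin(3t) - 2C_2e^(-t)cos(3t)

Coefficient matrix A = [[-16, -6], [39, 14]].
Characteristic polynomial det(A - λI) = λ^2 + 2λ + 10 = 0.
Eigenvalues λ = -1 ± 3i (complex conjugate pair).
For λ=-1+3i: an eigenvector is (-1,3) - i(-1,2) = (-1 + i, 3 - 2i).
A real fundamental pair from Re and Im of e^((-1+3i)t)v: X_1 = e^(-t)(cos(3t)·(-1,3) + sin(3t)·(-1,2)), X_2 = e^(-t)(sin(3t)·(-1,3) - cos(3t)·(-1,2)).
General solution: C_1X_1 + C_2X_2.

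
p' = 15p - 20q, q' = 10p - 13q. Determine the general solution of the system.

Coefficient matrix A = [[15, -20], [10, -13]].
Characteristic polynomial det(A - λI) = λ^2 - 2λ + 5 = 0.
Eigenvalues λ = 1 ± 2i (complex conjugate pair).
For λ=1+2i: an eigenvector is (3,2) - i(1,1) = (3 - i, 2 - i).
A real fundamental pair from Re and Im of e^((1+2i)t)v: X_1 = e^(t)(cos(2t)·(3,2) + sin(2t)·(1,1)), X_2 = e^(t)(sin(2t)·(3,2) - cos(2t)·(1,1)).
General solution: c_1X_1 + c_2X_2.

p(t) = c_1e^(t)sin(2t) + 3c_1e^(t)cos(2t) + 3c_2e^(t)sin(2t) - c_2e^(t)cos(2t), q(t) = c_1e^(t)sin(2t) + 2c_1e^(t)cos(2t) + 2c_2e^(t)sin(2t) - c_2e^(t)cos(2t)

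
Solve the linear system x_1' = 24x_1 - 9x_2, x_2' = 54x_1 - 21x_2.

x_1(t) = -C_1e^(-3t) - C_2e^(6t), x_2(t) = -3C_1e^(-3t) - 2C_2e^(6t)

Coefficient matrix A = [[24, -9], [54, -21]].
Characteristic polynomial det(A - λI) = λ^2 - 3λ - 18 = 0.
Eigenvalues λ = -3, 6.
For λ=-3: (A-λI) row 1 is [27, -9], so an eigenvector is (-1, -3).
For λ=6: (A-λI) row 1 is [18, -9], so an eigenvector is (-1, -2).
General solution: C_1e^(-3t)(-1,-3) + C_2e^(6t)(-1,-2).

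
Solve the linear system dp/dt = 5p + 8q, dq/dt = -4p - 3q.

Coefficient matrix A = [[5, 8], [-4, -3]].
Characteristic polynomial det(A - λI) = λ^2 - 2λ + 17 = 0.
Eigenvalues λ = 1 ± 4i (complex conjugate pair).
For λ=1+4i: an eigenvector is (1,0) - i(1,-1) = (1 - i, 0 + i).
A real fundamental pair from Re and Im of e^((1+4i)t)v: X_1 = e^(t)(cos(4t)·(1,0) + sin(4t)·(1,-1)), X_2 = e^(t)(sin(4t)·(1,0) - cos(4t)·(1,-1)).
General solution: c_1X_1 + c_2X_2.

p(t) = c_1e^(t)sin(4t) + c_1e^(t)cos(4t) + c_2e^(t)sin(4t) - c_2e^(t)cos(4t), q(t) = -c_1e^(t)sin(4t) + c_2e^(t)cos(4t)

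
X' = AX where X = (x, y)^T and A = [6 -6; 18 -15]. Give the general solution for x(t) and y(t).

Coefficient matrix A = [[6, -6], [18, -15]].
Characteristic polynomial det(A - λI) = λ^2 + 9λ + 18 = 0.
Eigenvalues λ = -3, -6.
For λ=-3: (A-λI) row 1 is [9, -6], so an eigenvector is (2, 3).
For λ=-6: (A-λI) row 1 is [12, -6], so an eigenvector is (1, 2).
General solution: c_1e^(-3t)(2,3) + c_2e^(-6t)(1,2).

x(t) = 2c_1e^(-3t) + c_2e^(-6t), y(t) = 3c_1e^(-3t) + 2c_2e^(-6t)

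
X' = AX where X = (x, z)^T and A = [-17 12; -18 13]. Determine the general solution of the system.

Coefficient matrix A = [[-17, 12], [-18, 13]].
Characteristic polynomial det(A - λI) = λ^2 + 4λ - 5 = 0.
Eigenvalues λ = 1, -5.
For λ=1: (A-λI) row 1 is [-18, 12], so an eigenvector is (-2, -3).
For λ=-5: (A-λI) row 1 is [-12, 12], so an eigenvector is (-1, -1).
General solution: c_1e^(t)(-2,-3) + c_2e^(-5t)(-1,-1).

x(t) = -2c_1e^(t) - c_2e^(-5t), z(t) = -3c_1e^(t) - c_2e^(-5t)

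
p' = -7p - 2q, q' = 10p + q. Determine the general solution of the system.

Coefficient matrix A = [[-7, -2], [10, 1]].
Characteristic polynomial det(A - λI) = λ^2 + 6λ + 13 = 0.
Eigenvalues λ = -3 ± 2i (complex conjugate pair).
For λ=-3+2i: an eigenvector is (0,-1) - i(1,-2) = (0 - i, -1 + 2i).
A real fundamental pair from Re and Im of e^((-3+2i)t)v: X_1 = e^(-3t)(cos(2t)·(0,-1) + sin(2t)·(1,-2)), X_2 = e^(-3t)(sin(2t)·(0,-1) - cos(2t)·(1,-2)).
General solution: c_1X_1 + c_2X_2.

p(t) = c_1e^(-3t)sin(2t) - c_2e^(-3t)cos(2t), q(t) = -2c_1e^(-3t)sin(2t) - c_1e^(-3t)cos(2t) - c_2e^(-3t)sin(2t) + 2c_2e^(-3t)cos(2t)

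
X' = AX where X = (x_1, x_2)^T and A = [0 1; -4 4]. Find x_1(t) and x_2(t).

x_1(t) = -c_1e^(2t) - c_2te^(2t), x_2(t) = -2c_1e^(2t) - 2c_2te^(2t) - c_2e^(2t)

Coefficient matrix A = [[0, 1], [-4, 4]].
Characteristic polynomial det(A - λI) = λ^2 - 4λ + 4 = 0.
Single eigenvalue λ = 2 with algebraic multiplicity 2.
Eigenvector v = (-1,-2); generalized eigenvector w with (A-λI)w=v is (0,-1).
General solution: e^(2t)[c_1·v + c_2·(t·v + w)].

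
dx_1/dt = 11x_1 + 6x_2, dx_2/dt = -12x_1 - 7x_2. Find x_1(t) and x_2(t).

x_1(t) = -c_1e^(5t) - c_2e^(-t), x_2(t) = c_1e^(5t) + 2c_2e^(-t)

Coefficient matrix A = [[11, 6], [-12, -7]].
Characteristic polynomial det(A - λI) = λ^2 - 4λ - 5 = 0.
Eigenvalues λ = 5, -1.
For λ=5: (A-λI) row 1 is [6, 6], so an eigenvector is (-1, 1).
For λ=-1: (A-λI) row 1 is [12, 6], so an eigenvector is (-1, 2).
General solution: c_1e^(5t)(-1,1) + c_2e^(-t)(-1,2).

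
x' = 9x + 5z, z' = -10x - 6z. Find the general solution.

Coefficient matrix A = [[9, 5], [-10, -6]].
Characteristic polynomial det(A - λI) = λ^2 - 3λ - 4 = 0.
Eigenvalues λ = -1, 4.
For λ=-1: (A-λI) row 1 is [10, 5], so an eigenvector is (1, -2).
For λ=4: (A-λI) row 1 is [5, 5], so an eigenvector is (1, -1).
General solution: K_1e^(-t)(1,-2) + K_2e^(4t)(1,-1).

x(t) = K_1e^(-t) + K_2e^(4t), z(t) = -2K_1e^(-t) - K_2e^(4t)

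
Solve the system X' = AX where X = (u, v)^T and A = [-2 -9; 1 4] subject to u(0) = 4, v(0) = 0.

u(t) = -12te^(t) + 4e^(t), v(t) = 4te^(t)

Coefficient matrix A = [[-2, -9], [1, 4]].
Characteristic polynomial det(A - λI) = λ^2 - 2λ + 1 = 0.
Single eigenvalue λ = 1 with algebraic multiplicity 2.
Eigenvector v = (3,-1); generalized eigenvector w with (A-λI)w=v is (-1,0).
General solution: e^(t)[K_1·v + K_2·(t·v + w)].
Applying u(0)=4, v(0)=0 gives K_1=0, K_2=-4.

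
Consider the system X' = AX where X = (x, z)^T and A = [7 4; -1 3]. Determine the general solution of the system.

x(t) = 2C_1e^(5t) + 2C_2te^(5t) + C_2e^(5t), z(t) = -C_1e^(5t) - C_2te^(5t)

Coefficient matrix A = [[7, 4], [-1, 3]].
Characteristic polynomial det(A - λI) = λ^2 - 10λ + 25 = 0.
Single eigenvalue λ = 5 with algebraic multiplicity 2.
Eigenvector v = (2,-1); generalized eigenvector w with (A-λI)w=v is (1,0).
General solution: e^(5t)[C_1·v + C_2·(t·v + w)].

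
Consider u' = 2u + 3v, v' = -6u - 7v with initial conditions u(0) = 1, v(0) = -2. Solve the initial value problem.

u(t) = e^(-4t), v(t) = -2e^(-4t)

Coefficient matrix A = [[2, 3], [-6, -7]].
Characteristic polynomial det(A - λI) = λ^2 + 5λ + 4 = 0.
Eigenvalues λ = -1, -4.
For λ=-1: (A-λI) row 1 is [3, 3], so an eigenvector is (-1, 1).
For λ=-4: (A-λI) row 1 is [6, 3], so an eigenvector is (-1, 2).
General solution: C_1e^(-t)(-1,1) + C_2e^(-4t)(-1,2).
Applying u(0)=1, v(0)=-2 gives C_1=0, C_2=-1.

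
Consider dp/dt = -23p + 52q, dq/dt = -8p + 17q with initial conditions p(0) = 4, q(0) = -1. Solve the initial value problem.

p(t) = -33e^(-3t)sin(4t) + 4e^(-3t)cos(4t), q(t) = -13e^(-3t)sin(4t) - e^(-3t)cos(4t)

Coefficient matrix A = [[-23, 52], [-8, 17]].
Characteristic polynomial det(A - λI) = λ^2 + 6λ + 25 = 0.
Eigenvalues λ = -3 ± 4i (complex conjugate pair).
For λ=-3+4i: an eigenvector is (-2,-1) - i(-3,-1) = (-2 + 3i, -1 + i).
A real fundamental pair from Re and Im of e^((-3+4i)t)v: X_1 = e^(-3t)(cos(4t)·(-2,-1) + sin(4t)·(-3,-1)), X_2 = e^(-3t)(sin(4t)·(-2,-1) - cos(4t)·(-3,-1)).
General solution: C_1X_1 + C_2X_2.
Applying p(0)=4, q(0)=-1 gives C_1=7, C_2=6.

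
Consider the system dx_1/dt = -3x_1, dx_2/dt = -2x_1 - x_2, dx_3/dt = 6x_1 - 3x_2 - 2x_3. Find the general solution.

x_1(t) = C_1e^(-3t), x_2(t) = C_1e^(-3t) + C_3e^(-t), x_3(t) = -3C_1e^(-3t) + C_2e^(-2t) - 3C_3e^(-t)

Coefficient matrix A = [[-3, 0, 0], [-2, -1, 0], [6, -3, -2]].
det(A - λI) = 0 gives eigenvalues λ = -3, -2, -1.
For λ=-3: eigenvector (1,1,-3).
For λ=-2: eigenvector (0,0,1).
For λ=-1: eigenvector (0,1,-3).
General solution: C_1e^(-3t)(1,1,-3) + C_2e^(-2t)(0,0,1) + C_3e^(-t)(0,1,-3).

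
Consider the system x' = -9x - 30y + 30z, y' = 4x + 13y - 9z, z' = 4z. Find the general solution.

Coefficient matrix A = [[-9, -30, 30], [4, 13, -9], [0, 0, 4]].
det(A - λI) = 0 gives eigenvalues λ = 3, 1, 4.
For λ=3: eigenvector (-5,2,0).
For λ=1: eigenvector (-3,1,0).
For λ=4: eigenvector (0,1,1).
General solution: c_1e^(3t)(-5,2,0) + c_2e^(t)(-3,1,0) + c_3e^(4t)(0,1,1).

x(t) = -5c_1e^(3t) - 3c_2e^(t), y(t) = 2c_1e^(3t) + c_2e^(t) + c_3e^(4t), z(t) = c_3e^(4t)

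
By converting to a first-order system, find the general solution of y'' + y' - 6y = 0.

y(t) = C_1e^(-3t) + C_2e^(2t)

Let x_1 = y, x_2 = y'. Then x_1' = x_2 and x_2' = 6x_1 - x_2.
A = [[0,1],[6,-1]]; det(A-λI) = λ^2 + λ - 6.
Eigenvalues λ = -3, 2 with eigenvectors (1,-3), (1,2).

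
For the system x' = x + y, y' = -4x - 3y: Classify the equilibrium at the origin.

A = [[1,1],[-4,-3]]; det(A-λI) = λ^2 + 2λ + 1.
repeated λ = -1 with a single eigenvector.

stable improper node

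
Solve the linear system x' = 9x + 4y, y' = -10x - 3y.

Coefficient matrix A = [[9, 4], [-10, -3]].
Characteristic polynomial det(A - λI) = λ^2 - 6λ + 13 = 0.
Eigenvalues λ = 3 ± 2i (complex conjugate pair).
For λ=3+2i: an eigenvector is (-1,1) - i(-1,2) = (-1 + i, 1 - 2i).
A real fundamental pair from Re and Im of e^((3+2i)t)v: X_1 = e^(3t)(cos(2t)·(-1,1) + sin(2t)·(-1,2)), X_2 = e^(3t)(sin(2t)·(-1,1) - cos(2t)·(-1,2)).
General solution: K_1X_1 + K_2X_2.

x(t) = -K_1e^(3t)sin(2t) - K_1e^(3t)cos(2t) - K_2e^(3t)sin(2t) + K_2e^(3t)cos(2t), y(t) = 2K_1e^(3t)sin(2t) + K_1e^(3t)cos(2t) + K_2e^(3t)sin(2t) - 2K_2e^(3t)cos(2t)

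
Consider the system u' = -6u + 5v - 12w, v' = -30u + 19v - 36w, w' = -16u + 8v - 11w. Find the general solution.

u(t) = 3K_1e^(t) - K_2e^(4t) + K_3e^(-3t), v(t) = 9K_1e^(t) - 2K_2e^(4t) + 3K_3e^(-3t), w(t) = 2K_1e^(t) + K_3e^(-3t)

Coefficient matrix A = [[-6, 5, -12], [-30, 19, -36], [-16, 8, -11]].
det(A - λI) = 0 gives eigenvalues λ = 1, 4, -3.
For λ=1: eigenvector (3,9,2).
For λ=4: eigenvector (-1,-2,0).
For λ=-3: eigenvector (1,3,1).
General solution: K_1e^(t)(3,9,2) + K_2e^(4t)(-1,-2,0) + K_3e^(-3t)(1,3,1).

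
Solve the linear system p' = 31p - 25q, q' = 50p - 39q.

Coefficient matrix A = [[31, -25], [50, -39]].
Characteristic polynomial det(A - λI) = λ^2 + 8λ + 41 = 0.
Eigenvalues λ = -4 ± 5i (complex conjugate pair).
For λ=-4+5i: an eigenvector is (2,3) - i(-1,-1) = (2 + i, 3 + i).
A real fundamental pair from Re and Im of e^((-4+5i)t)v: X_1 = e^(-4t)(cos(5t)·(2,3) + sin(5t)·(-1,-1)), X_2 = e^(-4t)(sin(5t)·(2,3) - cos(5t)·(-1,-1)).
General solution: C_1X_1 + C_2X_2.

p(t) = -C_1e^(-4t)sin(5t) + 2C_1e^(-4t)cos(5t) + 2C_2e^(-4t)sin(5t) + C_2e^(-4t)cos(5t), q(t) = -C_1e^(-4t)sin(5t) + 3C_1e^(-4t)cos(5t) + 3C_2e^(-4t)sin(5t) + C_2e^(-4t)cos(5t)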